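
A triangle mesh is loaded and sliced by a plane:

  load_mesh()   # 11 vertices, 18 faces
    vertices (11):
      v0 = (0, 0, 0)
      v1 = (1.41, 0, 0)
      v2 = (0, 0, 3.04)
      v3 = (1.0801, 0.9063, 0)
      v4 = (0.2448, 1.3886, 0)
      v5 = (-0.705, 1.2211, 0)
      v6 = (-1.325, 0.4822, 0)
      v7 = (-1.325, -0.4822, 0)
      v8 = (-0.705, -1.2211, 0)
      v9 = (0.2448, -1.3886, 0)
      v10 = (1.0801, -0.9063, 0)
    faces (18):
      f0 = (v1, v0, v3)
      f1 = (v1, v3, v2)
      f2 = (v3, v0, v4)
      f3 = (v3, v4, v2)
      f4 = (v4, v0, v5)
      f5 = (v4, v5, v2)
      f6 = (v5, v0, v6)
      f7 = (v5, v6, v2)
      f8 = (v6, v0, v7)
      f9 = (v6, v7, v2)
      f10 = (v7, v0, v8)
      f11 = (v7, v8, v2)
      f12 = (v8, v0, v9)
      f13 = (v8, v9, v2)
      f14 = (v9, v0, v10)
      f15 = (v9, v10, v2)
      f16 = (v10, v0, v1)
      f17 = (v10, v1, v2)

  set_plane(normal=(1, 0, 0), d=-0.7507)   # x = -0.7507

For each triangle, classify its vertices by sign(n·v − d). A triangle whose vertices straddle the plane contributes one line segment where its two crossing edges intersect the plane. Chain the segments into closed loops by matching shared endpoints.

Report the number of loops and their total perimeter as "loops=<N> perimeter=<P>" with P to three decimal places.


loops=1 perimeter=6.064

Straddling triangles (6 of 18):
  (v5,v0,v6) [++-] → (-0.7507, 0.273198, 0)–(-0.7507, 1.16664, 0)  len=0.8934
  (v5,v6,v2) [+-+] → (-0.7507, 1.16664, 0)–(-0.7507, 0.273198, 1.31764)  len=1.5920
  (v6,v0,v7) [-+-] → (-0.7507, 0.273198, 0)–(-0.7507, -0.273198, 0)  len=0.5464
  (v6,v7,v2) [--+] → (-0.7507, -0.273198, 1.31764)–(-0.7507, 0.273198, 1.31764)  len=0.5464
  (v7,v0,v8) [-++] → (-0.7507, -0.273198, 0)–(-0.7507, -1.16664, 0)  len=0.8934
  (v7,v8,v2) [-++] → (-0.7507, -1.16664, 0)–(-0.7507, -0.273198, 1.31764)  len=1.5920

Chained into 1 loop(s):
  loop 1: 6 segments, perimeter = 6.0636
Total perimeter = 6.064


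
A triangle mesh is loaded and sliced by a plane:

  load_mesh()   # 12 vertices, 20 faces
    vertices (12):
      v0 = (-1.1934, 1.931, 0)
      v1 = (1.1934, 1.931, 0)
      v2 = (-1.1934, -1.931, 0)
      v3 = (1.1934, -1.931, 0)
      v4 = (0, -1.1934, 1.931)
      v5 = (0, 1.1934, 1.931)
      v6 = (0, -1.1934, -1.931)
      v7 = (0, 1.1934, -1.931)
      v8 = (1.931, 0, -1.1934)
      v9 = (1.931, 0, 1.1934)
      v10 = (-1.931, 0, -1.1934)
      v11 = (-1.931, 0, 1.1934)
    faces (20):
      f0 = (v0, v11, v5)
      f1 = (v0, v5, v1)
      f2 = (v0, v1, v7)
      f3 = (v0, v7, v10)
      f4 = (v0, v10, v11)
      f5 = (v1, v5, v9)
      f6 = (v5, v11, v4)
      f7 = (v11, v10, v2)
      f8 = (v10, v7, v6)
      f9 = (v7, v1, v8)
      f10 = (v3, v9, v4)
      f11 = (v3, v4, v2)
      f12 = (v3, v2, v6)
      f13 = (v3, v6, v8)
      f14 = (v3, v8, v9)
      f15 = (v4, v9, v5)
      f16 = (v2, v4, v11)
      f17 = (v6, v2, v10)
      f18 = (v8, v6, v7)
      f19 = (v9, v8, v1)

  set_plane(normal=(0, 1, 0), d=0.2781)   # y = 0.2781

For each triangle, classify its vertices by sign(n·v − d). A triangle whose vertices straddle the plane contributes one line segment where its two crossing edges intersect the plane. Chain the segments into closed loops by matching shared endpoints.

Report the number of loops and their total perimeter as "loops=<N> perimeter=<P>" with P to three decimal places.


loops=1 perimeter=12.372

Straddling triangles (10 of 20):
  (v0,v11,v5) [+-+] → (-1.82477, 0.2781, 1.02153)–(-1.48102, 0.2781, 1.36528)  len=0.4861
  (v0,v7,v10) [++-] → (-1.48102, 0.2781, -1.36528)–(-1.82477, 0.2781, -1.02153)  len=0.4861
  (v0,v10,v11) [+--] → (-1.82477, 0.2781, -1.02153)–(-1.82477, 0.2781, 1.02153)  len=2.0431
  (v1,v5,v9) [++-] → (1.48102, 0.2781, 1.36528)–(1.82477, 0.2781, 1.02153)  len=0.4861
  (v5,v11,v4) [+--] → (-1.48102, 0.2781, 1.36528)–(0, 0.2781, 1.931)  len=1.5854
  (v10,v7,v6) [-+-] → (-1.48102, 0.2781, -1.36528)–(0, 0.2781, -1.931)  len=1.5854
  (v7,v1,v8) [++-] → (1.82477, 0.2781, -1.02153)–(1.48102, 0.2781, -1.36528)  len=0.4861
  (v4,v9,v5) [--+] → (1.48102, 0.2781, 1.36528)–(0, 0.2781, 1.931)  len=1.5854
  (v8,v6,v7) [--+] → (0, 0.2781, -1.931)–(1.48102, 0.2781, -1.36528)  len=1.5854
  (v9,v8,v1) [--+] → (1.82477, 0.2781, -1.02153)–(1.82477, 0.2781, 1.02153)  len=2.0431

Chained into 1 loop(s):
  loop 1: 10 segments, perimeter = 12.3722
Total perimeter = 12.372


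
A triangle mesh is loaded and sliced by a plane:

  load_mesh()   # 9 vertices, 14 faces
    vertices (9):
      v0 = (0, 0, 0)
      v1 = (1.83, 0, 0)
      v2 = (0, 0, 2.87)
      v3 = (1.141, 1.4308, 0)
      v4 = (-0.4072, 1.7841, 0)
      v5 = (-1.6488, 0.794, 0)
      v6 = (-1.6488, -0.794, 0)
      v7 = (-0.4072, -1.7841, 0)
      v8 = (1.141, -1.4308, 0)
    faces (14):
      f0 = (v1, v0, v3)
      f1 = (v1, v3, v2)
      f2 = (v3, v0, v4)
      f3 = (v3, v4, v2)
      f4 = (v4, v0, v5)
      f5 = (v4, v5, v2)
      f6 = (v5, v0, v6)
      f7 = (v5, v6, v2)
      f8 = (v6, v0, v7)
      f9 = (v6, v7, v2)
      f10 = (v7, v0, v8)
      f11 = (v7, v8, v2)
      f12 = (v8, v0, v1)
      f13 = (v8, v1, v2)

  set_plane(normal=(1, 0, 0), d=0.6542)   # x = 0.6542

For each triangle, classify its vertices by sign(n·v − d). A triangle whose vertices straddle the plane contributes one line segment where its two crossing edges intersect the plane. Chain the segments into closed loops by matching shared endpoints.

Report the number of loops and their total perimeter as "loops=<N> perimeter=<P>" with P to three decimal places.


loops=1 perimeter=7.982

Straddling triangles (8 of 14):
  (v1,v0,v3) [+-+] → (0.6542, 0, 0)–(0.6542, 0.820359, 0)  len=0.8204
  (v1,v3,v2) [++-] → (0.6542, 0.820359, 1.22447)–(0.6542, 0, 1.84401)  len=1.0280
  (v3,v0,v4) [+--] → (0.6542, 0.820359, 0)–(0.6542, 1.54189, 0)  len=0.7215
  (v3,v4,v2) [+--] → (0.6542, 1.54189, 0)–(0.6542, 0.820359, 1.22447)  len=1.4212
  (v7,v0,v8) [--+] → (0.6542, -0.820359, 0)–(0.6542, -1.54189, 0)  len=0.7215
  (v7,v8,v2) [-+-] → (0.6542, -1.54189, 0)–(0.6542, -0.820359, 1.22447)  len=1.4212
  (v8,v0,v1) [+-+] → (0.6542, -0.820359, 0)–(0.6542, 0, 0)  len=0.8204
  (v8,v1,v2) [++-] → (0.6542, 0, 1.84401)–(0.6542, -0.820359, 1.22447)  len=1.0280

Chained into 1 loop(s):
  loop 1: 8 segments, perimeter = 7.9823
Total perimeter = 7.982


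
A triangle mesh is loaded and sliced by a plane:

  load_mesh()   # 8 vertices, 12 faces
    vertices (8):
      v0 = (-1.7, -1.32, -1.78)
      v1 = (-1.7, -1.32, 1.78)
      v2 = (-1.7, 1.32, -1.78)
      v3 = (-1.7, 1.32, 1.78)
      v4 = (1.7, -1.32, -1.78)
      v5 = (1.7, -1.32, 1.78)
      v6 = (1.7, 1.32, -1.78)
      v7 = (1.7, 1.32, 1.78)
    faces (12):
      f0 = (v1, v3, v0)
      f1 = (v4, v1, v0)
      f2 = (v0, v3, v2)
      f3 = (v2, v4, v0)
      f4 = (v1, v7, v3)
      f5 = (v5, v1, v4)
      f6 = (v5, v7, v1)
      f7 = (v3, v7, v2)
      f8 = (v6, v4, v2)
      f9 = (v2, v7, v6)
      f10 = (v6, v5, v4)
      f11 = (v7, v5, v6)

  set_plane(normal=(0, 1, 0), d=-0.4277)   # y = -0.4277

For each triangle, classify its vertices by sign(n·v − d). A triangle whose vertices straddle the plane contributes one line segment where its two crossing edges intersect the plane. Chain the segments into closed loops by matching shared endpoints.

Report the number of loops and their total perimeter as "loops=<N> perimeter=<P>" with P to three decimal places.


Straddling triangles (8 of 12):
  (v1,v3,v0) [-+-] → (-1.7, -0.4277, 1.78)–(-1.7, -0.4277, -0.576747)  len=2.3567
  (v0,v3,v2) [-++] → (-1.7, -0.4277, -0.576747)–(-1.7, -0.4277, -1.78)  len=1.2033
  (v2,v4,v0) [+--] → (0.550826, -0.4277, -1.78)–(-1.7, -0.4277, -1.78)  len=2.2508
  (v1,v7,v3) [-++] → (-0.550826, -0.4277, 1.78)–(-1.7, -0.4277, 1.78)  len=1.1492
  (v5,v7,v1) [-+-] → (1.7, -0.4277, 1.78)–(-0.550826, -0.4277, 1.78)  len=2.2508
  (v6,v4,v2) [+-+] → (1.7, -0.4277, -1.78)–(0.550826, -0.4277, -1.78)  len=1.1492
  (v6,v5,v4) [+--] → (1.7, -0.4277, 0.576747)–(1.7, -0.4277, -1.78)  len=2.3567
  (v7,v5,v6) [+-+] → (1.7, -0.4277, 1.78)–(1.7, -0.4277, 0.576747)  len=1.2033

Chained into 1 loop(s):
  loop 1: 8 segments, perimeter = 13.9200
Total perimeter = 13.920

loops=1 perimeter=13.920


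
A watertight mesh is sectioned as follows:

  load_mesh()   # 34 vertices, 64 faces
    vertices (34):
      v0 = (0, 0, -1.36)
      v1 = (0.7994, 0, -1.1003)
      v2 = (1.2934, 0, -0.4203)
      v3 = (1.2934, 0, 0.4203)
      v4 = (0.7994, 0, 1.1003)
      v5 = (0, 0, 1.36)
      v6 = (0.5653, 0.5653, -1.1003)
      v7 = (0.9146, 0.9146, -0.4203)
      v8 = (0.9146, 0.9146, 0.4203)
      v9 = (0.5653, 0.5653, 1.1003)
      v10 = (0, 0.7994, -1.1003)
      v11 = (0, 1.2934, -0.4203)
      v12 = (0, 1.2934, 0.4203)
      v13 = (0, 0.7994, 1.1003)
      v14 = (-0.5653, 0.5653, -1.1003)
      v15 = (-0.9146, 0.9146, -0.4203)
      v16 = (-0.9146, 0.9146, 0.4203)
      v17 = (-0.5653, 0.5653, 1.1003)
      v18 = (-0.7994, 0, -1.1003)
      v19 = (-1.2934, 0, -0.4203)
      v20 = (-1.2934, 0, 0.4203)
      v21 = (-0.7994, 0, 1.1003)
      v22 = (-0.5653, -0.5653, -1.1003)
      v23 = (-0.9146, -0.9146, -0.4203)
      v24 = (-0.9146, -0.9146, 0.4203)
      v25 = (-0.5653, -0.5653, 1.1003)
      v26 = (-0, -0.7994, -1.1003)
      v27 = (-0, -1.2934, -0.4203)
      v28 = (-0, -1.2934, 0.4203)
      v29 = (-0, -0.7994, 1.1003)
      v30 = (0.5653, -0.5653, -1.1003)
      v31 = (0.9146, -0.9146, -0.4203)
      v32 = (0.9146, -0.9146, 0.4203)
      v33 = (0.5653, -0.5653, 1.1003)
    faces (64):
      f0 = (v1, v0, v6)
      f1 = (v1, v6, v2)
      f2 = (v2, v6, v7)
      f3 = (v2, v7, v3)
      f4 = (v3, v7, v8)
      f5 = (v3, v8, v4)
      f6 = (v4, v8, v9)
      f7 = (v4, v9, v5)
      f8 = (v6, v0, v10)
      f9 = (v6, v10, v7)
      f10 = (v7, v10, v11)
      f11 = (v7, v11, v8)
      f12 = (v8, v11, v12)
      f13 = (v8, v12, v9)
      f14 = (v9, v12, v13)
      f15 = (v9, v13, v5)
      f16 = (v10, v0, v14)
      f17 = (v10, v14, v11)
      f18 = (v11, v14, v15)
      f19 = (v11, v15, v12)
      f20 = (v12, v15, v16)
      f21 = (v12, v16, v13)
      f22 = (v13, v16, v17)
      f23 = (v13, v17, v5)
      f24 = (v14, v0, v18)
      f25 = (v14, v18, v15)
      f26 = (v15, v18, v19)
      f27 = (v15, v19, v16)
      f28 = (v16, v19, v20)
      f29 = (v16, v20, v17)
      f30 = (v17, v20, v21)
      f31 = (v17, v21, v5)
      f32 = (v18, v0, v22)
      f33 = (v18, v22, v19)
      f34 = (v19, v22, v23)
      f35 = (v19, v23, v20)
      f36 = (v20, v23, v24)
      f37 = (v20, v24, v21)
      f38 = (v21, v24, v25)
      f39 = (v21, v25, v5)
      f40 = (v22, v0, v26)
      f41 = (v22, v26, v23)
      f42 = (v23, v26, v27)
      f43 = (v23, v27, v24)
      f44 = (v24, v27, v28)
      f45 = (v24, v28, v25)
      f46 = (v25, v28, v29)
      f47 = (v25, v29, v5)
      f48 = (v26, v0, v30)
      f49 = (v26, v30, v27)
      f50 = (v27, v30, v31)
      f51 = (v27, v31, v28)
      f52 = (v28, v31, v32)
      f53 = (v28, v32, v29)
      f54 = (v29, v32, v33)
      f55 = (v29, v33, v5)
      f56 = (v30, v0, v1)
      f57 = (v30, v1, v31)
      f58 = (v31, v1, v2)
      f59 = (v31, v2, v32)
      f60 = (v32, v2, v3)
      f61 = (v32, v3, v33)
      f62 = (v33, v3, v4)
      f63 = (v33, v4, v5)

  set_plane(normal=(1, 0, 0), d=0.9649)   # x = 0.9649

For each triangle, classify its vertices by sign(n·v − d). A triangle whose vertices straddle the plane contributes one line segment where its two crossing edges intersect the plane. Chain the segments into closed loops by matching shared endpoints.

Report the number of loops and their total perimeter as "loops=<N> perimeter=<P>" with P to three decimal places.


loops=1 perimeter=5.333

Straddling triangles (10 of 64):
  (v1,v6,v2) [--+] → (0.9649, 0.255049, -0.727099)–(0.9649, 0, -0.872486)  len=0.2936
  (v2,v6,v7) [+--] → (0.9649, 0.255049, -0.727099)–(0.9649, 0.793152, -0.4203)  len=0.6194
  (v2,v7,v3) [+-+] → (0.9649, 0.793152, -0.4203)–(0.9649, 0.793152, -0.308679)  len=0.1116
  (v3,v7,v8) [+--] → (0.9649, 0.793152, -0.308679)–(0.9649, 0.793152, 0.4203)  len=0.7290
  (v3,v8,v4) [+--] → (0.9649, 0.793152, 0.4203)–(0.9649, 0, 0.872486)  len=0.9130
  (v31,v1,v2) [--+] → (0.9649, 0, -0.872486)–(0.9649, -0.793152, -0.4203)  len=0.9130
  (v31,v2,v32) [-+-] → (0.9649, -0.793152, -0.4203)–(0.9649, -0.793152, 0.308679)  len=0.7290
  (v32,v2,v3) [-++] → (0.9649, -0.793152, 0.308679)–(0.9649, -0.793152, 0.4203)  len=0.1116
  (v32,v3,v33) [-+-] → (0.9649, -0.793152, 0.4203)–(0.9649, -0.255049, 0.727099)  len=0.6194
  (v33,v3,v4) [-+-] → (0.9649, -0.255049, 0.727099)–(0.9649, 0, 0.872486)  len=0.2936

Chained into 1 loop(s):
  loop 1: 10 segments, perimeter = 5.3332
Total perimeter = 5.333


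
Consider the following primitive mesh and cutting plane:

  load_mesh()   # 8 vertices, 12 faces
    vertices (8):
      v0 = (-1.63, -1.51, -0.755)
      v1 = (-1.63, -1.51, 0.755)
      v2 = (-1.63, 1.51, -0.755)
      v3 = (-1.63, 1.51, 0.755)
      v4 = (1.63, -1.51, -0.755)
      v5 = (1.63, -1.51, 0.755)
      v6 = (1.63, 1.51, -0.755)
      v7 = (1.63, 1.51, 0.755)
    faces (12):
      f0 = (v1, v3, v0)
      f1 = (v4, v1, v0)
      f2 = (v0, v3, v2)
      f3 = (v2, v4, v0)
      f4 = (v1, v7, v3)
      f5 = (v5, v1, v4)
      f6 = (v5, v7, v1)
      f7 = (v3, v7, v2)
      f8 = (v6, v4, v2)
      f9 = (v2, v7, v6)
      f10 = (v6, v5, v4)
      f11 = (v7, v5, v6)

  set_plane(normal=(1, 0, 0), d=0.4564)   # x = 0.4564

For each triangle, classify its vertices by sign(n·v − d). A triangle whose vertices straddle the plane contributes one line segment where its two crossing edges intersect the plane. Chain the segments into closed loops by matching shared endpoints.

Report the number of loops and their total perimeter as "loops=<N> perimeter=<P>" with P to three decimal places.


Straddling triangles (8 of 12):
  (v4,v1,v0) [+--] → (0.4564, -1.51, -0.2114)–(0.4564, -1.51, -0.755)  len=0.5436
  (v2,v4,v0) [-+-] → (0.4564, -0.4228, -0.755)–(0.4564, -1.51, -0.755)  len=1.0872
  (v1,v7,v3) [-+-] → (0.4564, 0.4228, 0.755)–(0.4564, 1.51, 0.755)  len=1.0872
  (v5,v1,v4) [+-+] → (0.4564, -1.51, 0.755)–(0.4564, -1.51, -0.2114)  len=0.9664
  (v5,v7,v1) [++-] → (0.4564, 0.4228, 0.755)–(0.4564, -1.51, 0.755)  len=1.9328
  (v3,v7,v2) [-+-] → (0.4564, 1.51, 0.755)–(0.4564, 1.51, 0.2114)  len=0.5436
  (v6,v4,v2) [++-] → (0.4564, -0.4228, -0.755)–(0.4564, 1.51, -0.755)  len=1.9328
  (v2,v7,v6) [-++] → (0.4564, 1.51, 0.2114)–(0.4564, 1.51, -0.755)  len=0.9664

Chained into 1 loop(s):
  loop 1: 8 segments, perimeter = 9.0600
Total perimeter = 9.060

loops=1 perimeter=9.060


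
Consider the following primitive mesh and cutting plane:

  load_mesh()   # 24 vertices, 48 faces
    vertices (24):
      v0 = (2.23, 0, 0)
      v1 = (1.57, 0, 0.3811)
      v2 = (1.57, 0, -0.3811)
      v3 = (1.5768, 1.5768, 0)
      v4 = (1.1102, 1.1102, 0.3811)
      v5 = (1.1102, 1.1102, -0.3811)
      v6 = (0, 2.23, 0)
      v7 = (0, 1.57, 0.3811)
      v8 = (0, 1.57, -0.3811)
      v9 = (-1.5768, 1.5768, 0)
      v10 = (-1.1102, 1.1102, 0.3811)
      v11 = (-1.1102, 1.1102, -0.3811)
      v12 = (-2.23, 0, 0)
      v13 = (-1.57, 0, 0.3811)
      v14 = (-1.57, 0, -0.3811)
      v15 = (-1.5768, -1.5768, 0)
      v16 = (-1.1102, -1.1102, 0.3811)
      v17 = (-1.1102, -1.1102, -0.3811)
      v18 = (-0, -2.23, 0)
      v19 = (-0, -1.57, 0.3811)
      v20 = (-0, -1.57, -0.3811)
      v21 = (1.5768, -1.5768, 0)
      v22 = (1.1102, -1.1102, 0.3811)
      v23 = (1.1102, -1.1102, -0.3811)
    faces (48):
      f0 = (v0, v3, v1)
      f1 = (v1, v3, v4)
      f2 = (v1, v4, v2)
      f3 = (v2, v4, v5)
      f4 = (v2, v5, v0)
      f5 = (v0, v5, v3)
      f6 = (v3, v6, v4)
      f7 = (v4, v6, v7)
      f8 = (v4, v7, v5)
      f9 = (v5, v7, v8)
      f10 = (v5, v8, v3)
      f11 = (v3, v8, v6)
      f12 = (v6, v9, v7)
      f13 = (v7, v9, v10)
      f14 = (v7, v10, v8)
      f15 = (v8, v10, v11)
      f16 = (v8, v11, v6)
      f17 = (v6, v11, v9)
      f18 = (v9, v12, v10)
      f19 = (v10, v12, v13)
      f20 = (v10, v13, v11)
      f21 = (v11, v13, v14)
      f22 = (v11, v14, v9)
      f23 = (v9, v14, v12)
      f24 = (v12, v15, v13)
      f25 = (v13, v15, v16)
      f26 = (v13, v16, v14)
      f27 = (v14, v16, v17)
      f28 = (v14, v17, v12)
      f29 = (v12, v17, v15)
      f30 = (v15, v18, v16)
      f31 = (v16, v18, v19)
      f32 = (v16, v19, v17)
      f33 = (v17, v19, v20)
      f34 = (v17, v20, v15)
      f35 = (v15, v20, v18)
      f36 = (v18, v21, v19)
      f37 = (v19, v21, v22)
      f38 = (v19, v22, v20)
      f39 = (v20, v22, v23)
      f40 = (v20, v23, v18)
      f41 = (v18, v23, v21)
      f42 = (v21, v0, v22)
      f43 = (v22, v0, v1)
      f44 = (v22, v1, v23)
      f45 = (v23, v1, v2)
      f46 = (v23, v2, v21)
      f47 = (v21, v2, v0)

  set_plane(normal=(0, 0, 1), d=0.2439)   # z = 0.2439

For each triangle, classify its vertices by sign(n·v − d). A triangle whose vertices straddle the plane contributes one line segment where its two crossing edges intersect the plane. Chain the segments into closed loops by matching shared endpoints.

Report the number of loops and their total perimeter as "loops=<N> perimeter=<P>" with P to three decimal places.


loops=2 perimeter=20.681

Straddling triangles (32 of 48):
  (v0,v3,v1) [--+] → (1.57245, 0.567665, 0.2439)–(1.80761, 0, 0.2439)  len=0.6144
  (v1,v3,v4) [+-+] → (1.57245, 0.567665, 0.2439)–(1.27818, 1.27818, 0.2439)  len=0.7690
  (v1,v4,v2) [++-] → (1.19297, 0.910358, 0.2439)–(1.57, 0, 0.2439)  len=0.9853
  (v2,v4,v5) [-+-] → (1.19297, 0.910358, 0.2439)–(1.1102, 1.1102, 0.2439)  len=0.2163
  (v3,v6,v4) [--+] → (0.710516, 1.51334, 0.2439)–(1.27818, 1.27818, 0.2439)  len=0.6144
  (v4,v6,v7) [+-+] → (0.710516, 1.51334, 0.2439)–(0, 1.80761, 0.2439)  len=0.7690
  (v4,v7,v5) [++-] → (0.199842, 1.48723, 0.2439)–(1.1102, 1.1102, 0.2439)  len=0.9853
  (v5,v7,v8) [-+-] → (0.199842, 1.48723, 0.2439)–(0, 1.57, 0.2439)  len=0.2163
  (v6,v9,v7) [--+] → (-0.567665, 1.57245, 0.2439)–(0, 1.80761, 0.2439)  len=0.6144
  (v7,v9,v10) [+-+] → (-0.567665, 1.57245, 0.2439)–(-1.27818, 1.27818, 0.2439)  len=0.7690
  (v7,v10,v8) [++-] → (-0.910358, 1.19297, 0.2439)–(0, 1.57, 0.2439)  len=0.9853
  (v8,v10,v11) [-+-] → (-0.910358, 1.19297, 0.2439)–(-1.1102, 1.1102, 0.2439)  len=0.2163
  (v9,v12,v10) [--+] → (-1.51334, 0.710516, 0.2439)–(-1.27818, 1.27818, 0.2439)  len=0.6144
  (v10,v12,v13) [+-+] → (-1.51334, 0.710516, 0.2439)–(-1.80761, 0, 0.2439)  len=0.7690
  (v10,v13,v11) [++-] → (-1.48723, 0.199842, 0.2439)–(-1.1102, 1.1102, 0.2439)  len=0.9853
  (v11,v13,v14) [-+-] → (-1.48723, 0.199842, 0.2439)–(-1.57, 0, 0.2439)  len=0.2163
  (v12,v15,v13) [--+] → (-1.57245, -0.567665, 0.2439)–(-1.80761, 0, 0.2439)  len=0.6144
  (v13,v15,v16) [+-+] → (-1.57245, -0.567665, 0.2439)–(-1.27818, -1.27818, 0.2439)  len=0.7690
  (v13,v16,v14) [++-] → (-1.19297, -0.910358, 0.2439)–(-1.57, 0, 0.2439)  len=0.9853
  (v14,v16,v17) [-+-] → (-1.19297, -0.910358, 0.2439)–(-1.1102, -1.1102, 0.2439)  len=0.2163
  (v15,v18,v16) [--+] → (-0.710516, -1.51334, 0.2439)–(-1.27818, -1.27818, 0.2439)  len=0.6144
  (v16,v18,v19) [+-+] → (-0.710516, -1.51334, 0.2439)–(0, -1.80761, 0.2439)  len=0.7690
  (v16,v19,v17) [++-] → (-0.199842, -1.48723, 0.2439)–(-1.1102, -1.1102, 0.2439)  len=0.9853
  (v17,v19,v20) [-+-] → (-0.199842, -1.48723, 0.2439)–(0, -1.57, 0.2439)  len=0.2163
  (v18,v21,v19) [--+] → (0.567665, -1.57245, 0.2439)–(0, -1.80761, 0.2439)  len=0.6144
  (v19,v21,v22) [+-+] → (0.567665, -1.57245, 0.2439)–(1.27818, -1.27818, 0.2439)  len=0.7690
  (v19,v22,v20) [++-] → (0.910358, -1.19297, 0.2439)–(0, -1.57, 0.2439)  len=0.9853
  (v20,v22,v23) [-+-] → (0.910358, -1.19297, 0.2439)–(1.1102, -1.1102, 0.2439)  len=0.2163
  (v21,v0,v22) [--+] → (1.51334, -0.710516, 0.2439)–(1.27818, -1.27818, 0.2439)  len=0.6144
  (v22,v0,v1) [+-+] → (1.51334, -0.710516, 0.2439)–(1.80761, 0, 0.2439)  len=0.7690
  (v22,v1,v23) [++-] → (1.48723, -0.199842, 0.2439)–(1.1102, -1.1102, 0.2439)  len=0.9853
  (v23,v1,v2) [-+-] → (1.48723, -0.199842, 0.2439)–(1.57, 0, 0.2439)  len=0.2163

Chained into 2 loop(s):
  loop 1: 16 segments, perimeter = 11.0679
  loop 2: 16 segments, perimeter = 9.6132
Total perimeter = 20.681


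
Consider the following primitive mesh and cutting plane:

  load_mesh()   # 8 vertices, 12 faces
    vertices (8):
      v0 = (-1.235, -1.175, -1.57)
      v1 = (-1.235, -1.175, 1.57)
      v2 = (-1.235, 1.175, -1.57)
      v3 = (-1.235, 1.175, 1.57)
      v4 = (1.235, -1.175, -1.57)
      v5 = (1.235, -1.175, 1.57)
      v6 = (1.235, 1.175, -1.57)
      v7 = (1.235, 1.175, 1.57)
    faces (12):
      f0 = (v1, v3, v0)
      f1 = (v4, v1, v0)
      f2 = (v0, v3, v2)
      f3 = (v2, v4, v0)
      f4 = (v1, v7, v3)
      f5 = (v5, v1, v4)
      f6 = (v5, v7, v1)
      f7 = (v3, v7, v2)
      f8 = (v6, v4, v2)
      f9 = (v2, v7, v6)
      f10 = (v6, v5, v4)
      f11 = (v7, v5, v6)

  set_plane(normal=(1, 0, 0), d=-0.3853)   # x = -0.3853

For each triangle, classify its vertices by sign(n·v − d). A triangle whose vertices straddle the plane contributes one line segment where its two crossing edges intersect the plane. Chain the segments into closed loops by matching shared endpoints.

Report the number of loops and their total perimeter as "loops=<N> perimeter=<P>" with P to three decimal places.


Straddling triangles (8 of 12):
  (v4,v1,v0) [+--] → (-0.3853, -1.175, 0.489815)–(-0.3853, -1.175, -1.57)  len=2.0598
  (v2,v4,v0) [-+-] → (-0.3853, 0.366581, -1.57)–(-0.3853, -1.175, -1.57)  len=1.5416
  (v1,v7,v3) [-+-] → (-0.3853, -0.366581, 1.57)–(-0.3853, 1.175, 1.57)  len=1.5416
  (v5,v1,v4) [+-+] → (-0.3853, -1.175, 1.57)–(-0.3853, -1.175, 0.489815)  len=1.0802
  (v5,v7,v1) [++-] → (-0.3853, -0.366581, 1.57)–(-0.3853, -1.175, 1.57)  len=0.8084
  (v3,v7,v2) [-+-] → (-0.3853, 1.175, 1.57)–(-0.3853, 1.175, -0.489815)  len=2.0598
  (v6,v4,v2) [++-] → (-0.3853, 0.366581, -1.57)–(-0.3853, 1.175, -1.57)  len=0.8084
  (v2,v7,v6) [-++] → (-0.3853, 1.175, -0.489815)–(-0.3853, 1.175, -1.57)  len=1.0802

Chained into 1 loop(s):
  loop 1: 8 segments, perimeter = 10.9800
Total perimeter = 10.980

loops=1 perimeter=10.980


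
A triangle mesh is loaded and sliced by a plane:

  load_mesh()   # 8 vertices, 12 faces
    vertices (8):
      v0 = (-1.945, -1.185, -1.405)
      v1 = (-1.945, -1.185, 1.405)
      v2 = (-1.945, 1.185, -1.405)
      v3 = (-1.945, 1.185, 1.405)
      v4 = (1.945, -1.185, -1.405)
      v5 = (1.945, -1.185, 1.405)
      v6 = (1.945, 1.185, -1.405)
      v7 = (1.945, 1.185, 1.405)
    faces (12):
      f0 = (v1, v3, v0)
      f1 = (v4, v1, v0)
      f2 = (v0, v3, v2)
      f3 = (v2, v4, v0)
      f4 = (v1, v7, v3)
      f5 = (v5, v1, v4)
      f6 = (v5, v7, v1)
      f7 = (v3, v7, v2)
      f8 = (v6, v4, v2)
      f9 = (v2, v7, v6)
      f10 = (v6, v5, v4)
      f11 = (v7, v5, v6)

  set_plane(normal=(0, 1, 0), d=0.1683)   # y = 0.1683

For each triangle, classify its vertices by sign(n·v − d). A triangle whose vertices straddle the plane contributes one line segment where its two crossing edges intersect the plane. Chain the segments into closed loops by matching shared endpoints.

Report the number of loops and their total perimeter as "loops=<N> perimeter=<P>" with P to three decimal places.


loops=1 perimeter=13.400

Straddling triangles (8 of 12):
  (v1,v3,v0) [-+-] → (-1.945, 0.1683, 1.405)–(-1.945, 0.1683, 0.199546)  len=1.2055
  (v0,v3,v2) [-++] → (-1.945, 0.1683, 0.199546)–(-1.945, 0.1683, -1.405)  len=1.6045
  (v2,v4,v0) [+--] → (-0.276239, 0.1683, -1.405)–(-1.945, 0.1683, -1.405)  len=1.6688
  (v1,v7,v3) [-++] → (0.276239, 0.1683, 1.405)–(-1.945, 0.1683, 1.405)  len=2.2212
  (v5,v7,v1) [-+-] → (1.945, 0.1683, 1.405)–(0.276239, 0.1683, 1.405)  len=1.6688
  (v6,v4,v2) [+-+] → (1.945, 0.1683, -1.405)–(-0.276239, 0.1683, -1.405)  len=2.2212
  (v6,v5,v4) [+--] → (1.945, 0.1683, -0.199546)–(1.945, 0.1683, -1.405)  len=1.2055
  (v7,v5,v6) [+-+] → (1.945, 0.1683, 1.405)–(1.945, 0.1683, -0.199546)  len=1.6045

Chained into 1 loop(s):
  loop 1: 8 segments, perimeter = 13.4000
Total perimeter = 13.400


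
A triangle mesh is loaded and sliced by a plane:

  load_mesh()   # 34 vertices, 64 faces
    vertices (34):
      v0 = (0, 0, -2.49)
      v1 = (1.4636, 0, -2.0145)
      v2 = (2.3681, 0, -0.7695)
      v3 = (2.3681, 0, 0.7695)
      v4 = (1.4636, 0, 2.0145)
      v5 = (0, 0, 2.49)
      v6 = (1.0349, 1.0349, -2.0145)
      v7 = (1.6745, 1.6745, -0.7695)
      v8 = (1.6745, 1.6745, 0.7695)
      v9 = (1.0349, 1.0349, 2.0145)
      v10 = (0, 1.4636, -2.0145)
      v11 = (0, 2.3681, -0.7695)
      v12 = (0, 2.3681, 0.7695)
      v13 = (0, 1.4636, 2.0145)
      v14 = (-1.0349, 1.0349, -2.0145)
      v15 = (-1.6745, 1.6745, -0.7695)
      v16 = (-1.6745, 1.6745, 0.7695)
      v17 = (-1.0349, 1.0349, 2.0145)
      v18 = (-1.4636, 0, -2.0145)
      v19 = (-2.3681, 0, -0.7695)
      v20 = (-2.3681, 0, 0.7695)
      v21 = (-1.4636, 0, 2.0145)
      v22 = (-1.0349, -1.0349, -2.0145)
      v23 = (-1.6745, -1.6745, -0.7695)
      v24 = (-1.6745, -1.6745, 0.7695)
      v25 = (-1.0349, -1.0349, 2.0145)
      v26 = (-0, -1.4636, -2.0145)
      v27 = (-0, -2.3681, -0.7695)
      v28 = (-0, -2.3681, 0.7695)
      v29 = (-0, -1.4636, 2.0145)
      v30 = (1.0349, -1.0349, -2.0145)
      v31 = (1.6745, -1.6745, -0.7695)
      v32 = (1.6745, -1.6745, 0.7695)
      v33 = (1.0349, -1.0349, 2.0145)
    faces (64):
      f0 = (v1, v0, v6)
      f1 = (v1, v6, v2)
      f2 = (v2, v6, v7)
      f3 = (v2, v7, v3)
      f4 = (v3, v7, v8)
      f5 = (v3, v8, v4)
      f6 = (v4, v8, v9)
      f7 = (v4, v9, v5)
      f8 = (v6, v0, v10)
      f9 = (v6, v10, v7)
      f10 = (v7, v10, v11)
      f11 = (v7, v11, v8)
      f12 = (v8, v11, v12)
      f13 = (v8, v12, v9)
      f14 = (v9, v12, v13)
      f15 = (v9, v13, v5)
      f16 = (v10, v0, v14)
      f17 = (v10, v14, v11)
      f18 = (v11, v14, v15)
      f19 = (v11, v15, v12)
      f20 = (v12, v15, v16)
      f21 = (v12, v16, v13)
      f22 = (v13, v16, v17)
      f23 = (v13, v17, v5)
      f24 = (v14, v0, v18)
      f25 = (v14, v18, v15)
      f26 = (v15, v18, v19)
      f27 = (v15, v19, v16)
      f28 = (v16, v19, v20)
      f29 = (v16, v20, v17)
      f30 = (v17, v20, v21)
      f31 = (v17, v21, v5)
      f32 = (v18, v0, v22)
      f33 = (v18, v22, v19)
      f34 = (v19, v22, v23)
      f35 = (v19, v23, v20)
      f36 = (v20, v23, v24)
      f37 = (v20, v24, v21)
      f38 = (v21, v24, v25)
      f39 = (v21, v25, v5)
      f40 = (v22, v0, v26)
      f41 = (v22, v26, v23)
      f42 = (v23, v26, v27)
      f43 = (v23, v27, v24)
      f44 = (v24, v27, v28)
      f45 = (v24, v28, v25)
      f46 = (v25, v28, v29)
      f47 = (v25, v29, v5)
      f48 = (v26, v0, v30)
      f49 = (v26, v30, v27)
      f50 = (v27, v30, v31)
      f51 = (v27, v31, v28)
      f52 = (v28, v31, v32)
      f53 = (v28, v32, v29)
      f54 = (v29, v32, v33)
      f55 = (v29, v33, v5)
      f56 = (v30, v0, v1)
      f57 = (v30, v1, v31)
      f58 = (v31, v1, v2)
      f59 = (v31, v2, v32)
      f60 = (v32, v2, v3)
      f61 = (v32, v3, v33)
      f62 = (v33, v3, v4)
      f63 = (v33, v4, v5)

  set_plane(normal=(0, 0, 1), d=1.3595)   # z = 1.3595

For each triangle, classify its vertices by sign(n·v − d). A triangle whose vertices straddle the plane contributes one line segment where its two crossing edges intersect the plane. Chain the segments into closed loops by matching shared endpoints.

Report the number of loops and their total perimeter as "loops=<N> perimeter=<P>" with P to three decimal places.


Straddling triangles (16 of 64):
  (v3,v8,v4) [--+] → (1.57456, 0.880962, 1.3595)–(1.93946, 0, 1.3595)  len=0.9535
  (v4,v8,v9) [+-+] → (1.57456, 0.880962, 1.3595)–(1.3714, 1.3714, 1.3595)  len=0.5308
  (v8,v12,v9) [--+] → (0.490435, 1.7363, 1.3595)–(1.3714, 1.3714, 1.3595)  len=0.9535
  (v9,v12,v13) [+-+] → (0.490435, 1.7363, 1.3595)–(0, 1.93946, 1.3595)  len=0.5308
  (v12,v16,v13) [--+] → (-0.880962, 1.57456, 1.3595)–(0, 1.93946, 1.3595)  len=0.9535
  (v13,v16,v17) [+-+] → (-0.880962, 1.57456, 1.3595)–(-1.3714, 1.3714, 1.3595)  len=0.5308
  (v16,v20,v17) [--+] → (-1.7363, 0.490435, 1.3595)–(-1.3714, 1.3714, 1.3595)  len=0.9535
  (v17,v20,v21) [+-+] → (-1.7363, 0.490435, 1.3595)–(-1.93946, 0, 1.3595)  len=0.5308
  (v20,v24,v21) [--+] → (-1.57456, -0.880962, 1.3595)–(-1.93946, 0, 1.3595)  len=0.9535
  (v21,v24,v25) [+-+] → (-1.57456, -0.880962, 1.3595)–(-1.3714, -1.3714, 1.3595)  len=0.5308
  (v24,v28,v25) [--+] → (-0.490435, -1.7363, 1.3595)–(-1.3714, -1.3714, 1.3595)  len=0.9535
  (v25,v28,v29) [+-+] → (-0.490435, -1.7363, 1.3595)–(0, -1.93946, 1.3595)  len=0.5308
  (v28,v32,v29) [--+] → (0.880962, -1.57456, 1.3595)–(0, -1.93946, 1.3595)  len=0.9535
  (v29,v32,v33) [+-+] → (0.880962, -1.57456, 1.3595)–(1.3714, -1.3714, 1.3595)  len=0.5308
  (v32,v3,v33) [--+] → (1.7363, -0.490435, 1.3595)–(1.3714, -1.3714, 1.3595)  len=0.9535
  (v33,v3,v4) [+-+] → (1.7363, -0.490435, 1.3595)–(1.93946, 0, 1.3595)  len=0.5308

Chained into 1 loop(s):
  loop 1: 16 segments, perimeter = 11.8752
Total perimeter = 11.875

loops=1 perimeter=11.875


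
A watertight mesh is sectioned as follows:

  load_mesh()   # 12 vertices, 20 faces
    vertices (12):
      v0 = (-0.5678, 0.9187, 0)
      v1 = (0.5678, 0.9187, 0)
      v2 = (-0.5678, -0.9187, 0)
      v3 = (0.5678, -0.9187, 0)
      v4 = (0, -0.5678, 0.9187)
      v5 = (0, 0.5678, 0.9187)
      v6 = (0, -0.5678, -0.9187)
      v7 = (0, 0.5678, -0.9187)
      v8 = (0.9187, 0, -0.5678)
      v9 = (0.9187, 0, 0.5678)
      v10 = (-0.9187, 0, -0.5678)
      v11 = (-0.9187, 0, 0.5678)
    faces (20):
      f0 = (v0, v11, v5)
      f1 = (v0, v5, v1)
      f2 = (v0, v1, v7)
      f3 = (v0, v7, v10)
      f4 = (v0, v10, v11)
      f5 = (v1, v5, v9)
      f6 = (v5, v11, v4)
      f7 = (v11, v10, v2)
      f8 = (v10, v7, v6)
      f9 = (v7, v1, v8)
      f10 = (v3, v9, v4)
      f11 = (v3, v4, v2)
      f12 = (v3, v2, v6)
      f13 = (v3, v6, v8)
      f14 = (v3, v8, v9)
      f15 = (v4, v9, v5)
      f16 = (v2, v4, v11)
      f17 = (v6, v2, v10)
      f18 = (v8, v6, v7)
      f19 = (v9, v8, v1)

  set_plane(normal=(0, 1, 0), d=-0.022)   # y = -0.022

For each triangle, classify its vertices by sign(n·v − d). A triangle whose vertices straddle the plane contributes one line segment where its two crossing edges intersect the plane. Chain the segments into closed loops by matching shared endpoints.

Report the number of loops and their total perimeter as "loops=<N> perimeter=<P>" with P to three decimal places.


Straddling triangles (10 of 20):
  (v5,v11,v4) [++-] → (-0.883104, -0.022, 0.581396)–(0, -0.022, 0.9187)  len=0.9453
  (v11,v10,v2) [++-] → (-0.910297, -0.022, -0.554203)–(-0.910297, -0.022, 0.554203)  len=1.1084
  (v10,v7,v6) [++-] → (0, -0.022, -0.9187)–(-0.883104, -0.022, -0.581396)  len=0.9453
  (v3,v9,v4) [-+-] → (0.910297, -0.022, 0.554203)–(0.883104, -0.022, 0.581396)  len=0.0385
  (v3,v6,v8) [--+] → (0.883104, -0.022, -0.581396)–(0.910297, -0.022, -0.554203)  len=0.0385
  (v3,v8,v9) [-++] → (0.910297, -0.022, -0.554203)–(0.910297, -0.022, 0.554203)  len=1.1084
  (v4,v9,v5) [-++] → (0.883104, -0.022, 0.581396)–(0, -0.022, 0.9187)  len=0.9453
  (v2,v4,v11) [--+] → (-0.883104, -0.022, 0.581396)–(-0.910297, -0.022, 0.554203)  len=0.0385
  (v6,v2,v10) [--+] → (-0.910297, -0.022, -0.554203)–(-0.883104, -0.022, -0.581396)  len=0.0385
  (v8,v6,v7) [+-+] → (0.883104, -0.022, -0.581396)–(0, -0.022, -0.9187)  len=0.9453

Chained into 1 loop(s):
  loop 1: 10 segments, perimeter = 6.1520
Total perimeter = 6.152

loops=1 perimeter=6.152


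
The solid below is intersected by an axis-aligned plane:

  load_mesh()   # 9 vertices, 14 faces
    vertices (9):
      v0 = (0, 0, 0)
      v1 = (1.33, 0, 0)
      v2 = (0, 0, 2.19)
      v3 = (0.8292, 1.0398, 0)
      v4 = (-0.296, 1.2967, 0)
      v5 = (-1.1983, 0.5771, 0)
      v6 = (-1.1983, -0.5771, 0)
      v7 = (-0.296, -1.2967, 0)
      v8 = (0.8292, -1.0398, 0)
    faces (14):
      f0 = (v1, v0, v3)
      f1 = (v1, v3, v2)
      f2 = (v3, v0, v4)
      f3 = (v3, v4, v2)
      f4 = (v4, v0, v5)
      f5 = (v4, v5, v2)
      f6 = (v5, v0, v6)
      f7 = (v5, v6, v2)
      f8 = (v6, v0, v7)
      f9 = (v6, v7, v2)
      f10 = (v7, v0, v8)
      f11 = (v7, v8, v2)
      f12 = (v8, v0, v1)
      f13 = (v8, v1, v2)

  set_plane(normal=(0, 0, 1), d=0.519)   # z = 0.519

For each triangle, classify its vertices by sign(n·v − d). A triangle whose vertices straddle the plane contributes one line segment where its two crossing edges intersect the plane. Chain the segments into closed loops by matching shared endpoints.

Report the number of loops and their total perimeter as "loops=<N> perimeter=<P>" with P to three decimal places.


loops=1 perimeter=6.164

Straddling triangles (7 of 14):
  (v1,v3,v2) [--+] → (0.632691, 0.793382, 0.519)–(1.01481, 0, 0.519)  len=0.8806
  (v3,v4,v2) [--+] → (-0.225852, 0.9894, 0.519)–(0.632691, 0.793382, 0.519)  len=0.8806
  (v4,v5,v2) [--+] → (-0.914319, 0.440335, 0.519)–(-0.225852, 0.9894, 0.519)  len=0.8806
  (v5,v6,v2) [--+] → (-0.914319, -0.440335, 0.519)–(-0.914319, 0.440335, 0.519)  len=0.8807
  (v6,v7,v2) [--+] → (-0.225852, -0.9894, 0.519)–(-0.914319, -0.440335, 0.519)  len=0.8806
  (v7,v8,v2) [--+] → (0.632691, -0.793382, 0.519)–(-0.225852, -0.9894, 0.519)  len=0.8806
  (v8,v1,v2) [--+] → (1.01481, 0, 0.519)–(0.632691, -0.793382, 0.519)  len=0.8806

Chained into 1 loop(s):
  loop 1: 7 segments, perimeter = 6.1644
Total perimeter = 6.164


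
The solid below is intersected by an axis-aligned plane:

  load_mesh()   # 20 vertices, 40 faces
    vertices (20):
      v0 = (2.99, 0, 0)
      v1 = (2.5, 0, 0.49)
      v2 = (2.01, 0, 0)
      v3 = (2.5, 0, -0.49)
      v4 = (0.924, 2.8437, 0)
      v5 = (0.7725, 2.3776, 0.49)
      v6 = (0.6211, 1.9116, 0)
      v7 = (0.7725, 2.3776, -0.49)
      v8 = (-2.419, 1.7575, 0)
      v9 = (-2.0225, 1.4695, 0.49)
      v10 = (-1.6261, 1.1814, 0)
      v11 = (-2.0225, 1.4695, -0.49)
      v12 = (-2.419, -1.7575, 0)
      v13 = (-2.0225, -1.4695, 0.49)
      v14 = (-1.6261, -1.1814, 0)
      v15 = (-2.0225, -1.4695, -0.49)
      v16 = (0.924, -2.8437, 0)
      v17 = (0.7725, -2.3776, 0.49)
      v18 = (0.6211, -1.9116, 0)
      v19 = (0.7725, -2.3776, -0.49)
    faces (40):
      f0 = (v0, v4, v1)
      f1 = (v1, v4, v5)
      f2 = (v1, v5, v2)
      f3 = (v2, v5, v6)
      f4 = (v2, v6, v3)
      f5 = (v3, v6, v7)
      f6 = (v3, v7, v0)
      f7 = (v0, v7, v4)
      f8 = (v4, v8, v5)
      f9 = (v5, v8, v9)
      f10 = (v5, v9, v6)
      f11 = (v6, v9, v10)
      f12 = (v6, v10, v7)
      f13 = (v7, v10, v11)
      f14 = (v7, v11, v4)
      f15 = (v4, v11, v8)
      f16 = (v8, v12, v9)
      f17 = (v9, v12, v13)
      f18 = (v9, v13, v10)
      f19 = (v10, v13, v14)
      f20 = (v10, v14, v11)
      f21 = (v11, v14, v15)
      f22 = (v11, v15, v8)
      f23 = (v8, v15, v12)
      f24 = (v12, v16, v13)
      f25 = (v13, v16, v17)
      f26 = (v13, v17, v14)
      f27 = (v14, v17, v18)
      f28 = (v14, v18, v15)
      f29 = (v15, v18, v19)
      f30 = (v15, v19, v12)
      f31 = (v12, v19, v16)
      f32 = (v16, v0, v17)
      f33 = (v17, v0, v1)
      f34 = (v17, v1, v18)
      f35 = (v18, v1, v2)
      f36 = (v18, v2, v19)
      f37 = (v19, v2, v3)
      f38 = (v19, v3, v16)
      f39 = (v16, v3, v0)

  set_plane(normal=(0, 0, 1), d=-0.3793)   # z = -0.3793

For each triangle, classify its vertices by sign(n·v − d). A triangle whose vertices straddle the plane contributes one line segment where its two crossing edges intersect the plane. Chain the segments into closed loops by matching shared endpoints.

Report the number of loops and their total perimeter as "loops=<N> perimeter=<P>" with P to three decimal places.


Straddling triangles (20 of 40):
  (v2,v6,v3) [++-] → (2.07552, 0.431866, -0.3793)–(2.3893, 0, -0.3793)  len=0.5338
  (v3,v6,v7) [-+-] → (2.07552, 0.431866, -0.3793)–(0.738296, 2.27232, -0.3793)  len=2.2750
  (v3,v7,v0) [--+] → (1.27347, 1.84046, -0.3793)–(2.6107, 0, -0.3793)  len=2.2750
  (v0,v7,v4) [+-+] → (1.27347, 1.84046, -0.3793)–(0.806727, 2.4829, -0.3793)  len=0.7941
  (v6,v10,v7) [++-] → (0.230612, 2.10736, -0.3793)–(0.738296, 2.27232, -0.3793)  len=0.5338
  (v7,v10,v11) [-+-] → (0.230612, 2.10736, -0.3793)–(-1.93295, 1.40441, -0.3793)  len=2.2749
  (v7,v11,v4) [--+] → (-1.35683, 1.77996, -0.3793)–(0.806727, 2.4829, -0.3793)  len=2.2749
  (v4,v11,v8) [+-+] → (-1.35683, 1.77996, -0.3793)–(-2.11208, 1.53456, -0.3793)  len=0.7941
  (v10,v14,v11) [++-] → (-1.93295, 0.870613, -0.3793)–(-1.93295, 1.40441, -0.3793)  len=0.5338
  (v11,v14,v15) [-+-] → (-1.93295, 0.870613, -0.3793)–(-1.93295, -1.40441, -0.3793)  len=2.2750
  (v11,v15,v8) [--+] → (-2.11208, -0.740461, -0.3793)–(-2.11208, 1.53456, -0.3793)  len=2.2750
  (v8,v15,v12) [+-+] → (-2.11208, -0.740461, -0.3793)–(-2.11208, -1.53456, -0.3793)  len=0.7941
  (v14,v18,v15) [++-] → (-1.42526, -1.56938, -0.3793)–(-1.93295, -1.40441, -0.3793)  len=0.5338
  (v15,v18,v19) [-+-] → (-1.42526, -1.56938, -0.3793)–(0.738296, -2.27232, -0.3793)  len=2.2749
  (v15,v19,v12) [--+] → (0.0514815, -2.23751, -0.3793)–(-2.11208, -1.53456, -0.3793)  len=2.2749
  (v12,v19,v16) [+-+] → (0.0514815, -2.23751, -0.3793)–(0.806727, -2.4829, -0.3793)  len=0.7941
  (v18,v2,v19) [++-] → (1.05207, -1.84046, -0.3793)–(0.738296, -2.27232, -0.3793)  len=0.5338
  (v19,v2,v3) [-+-] → (1.05207, -1.84046, -0.3793)–(2.3893, 0, -0.3793)  len=2.2750
  (v19,v3,v16) [--+] → (2.14395, -0.642444, -0.3793)–(0.806727, -2.4829, -0.3793)  len=2.2750
  (v16,v3,v0) [+-+] → (2.14395, -0.642444, -0.3793)–(2.6107, 0, -0.3793)  len=0.7941

Chained into 2 loop(s):
  loop 1: 10 segments, perimeter = 14.0438
  loop 2: 10 segments, perimeter = 15.3452
Total perimeter = 29.389

loops=2 perimeter=29.389


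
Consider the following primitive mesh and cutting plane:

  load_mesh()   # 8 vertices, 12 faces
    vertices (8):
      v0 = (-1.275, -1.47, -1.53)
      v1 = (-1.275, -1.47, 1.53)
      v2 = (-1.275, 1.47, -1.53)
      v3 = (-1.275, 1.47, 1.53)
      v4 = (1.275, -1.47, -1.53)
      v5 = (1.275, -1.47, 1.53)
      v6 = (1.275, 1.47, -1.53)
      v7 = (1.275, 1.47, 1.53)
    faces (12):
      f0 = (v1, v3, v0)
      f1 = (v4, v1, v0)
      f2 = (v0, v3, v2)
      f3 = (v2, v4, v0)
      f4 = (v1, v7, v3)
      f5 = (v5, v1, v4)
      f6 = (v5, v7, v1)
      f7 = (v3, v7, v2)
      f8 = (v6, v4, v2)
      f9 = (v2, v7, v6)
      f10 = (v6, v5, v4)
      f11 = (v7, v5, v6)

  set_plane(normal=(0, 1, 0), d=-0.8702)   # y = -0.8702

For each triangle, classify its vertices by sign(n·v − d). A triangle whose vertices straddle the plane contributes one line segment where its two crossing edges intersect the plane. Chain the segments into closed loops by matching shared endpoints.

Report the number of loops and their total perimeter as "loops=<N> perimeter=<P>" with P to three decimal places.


loops=1 perimeter=11.220

Straddling triangles (8 of 12):
  (v1,v3,v0) [-+-] → (-1.275, -0.8702, 1.53)–(-1.275, -0.8702, -0.905718)  len=2.4357
  (v0,v3,v2) [-++] → (-1.275, -0.8702, -0.905718)–(-1.275, -0.8702, -1.53)  len=0.6243
  (v2,v4,v0) [+--] → (0.754765, -0.8702, -1.53)–(-1.275, -0.8702, -1.53)  len=2.0298
  (v1,v7,v3) [-++] → (-0.754765, -0.8702, 1.53)–(-1.275, -0.8702, 1.53)  len=0.5202
  (v5,v7,v1) [-+-] → (1.275, -0.8702, 1.53)–(-0.754765, -0.8702, 1.53)  len=2.0298
  (v6,v4,v2) [+-+] → (1.275, -0.8702, -1.53)–(0.754765, -0.8702, -1.53)  len=0.5202
  (v6,v5,v4) [+--] → (1.275, -0.8702, 0.905718)–(1.275, -0.8702, -1.53)  len=2.4357
  (v7,v5,v6) [+-+] → (1.275, -0.8702, 1.53)–(1.275, -0.8702, 0.905718)  len=0.6243

Chained into 1 loop(s):
  loop 1: 8 segments, perimeter = 11.2200
Total perimeter = 11.220


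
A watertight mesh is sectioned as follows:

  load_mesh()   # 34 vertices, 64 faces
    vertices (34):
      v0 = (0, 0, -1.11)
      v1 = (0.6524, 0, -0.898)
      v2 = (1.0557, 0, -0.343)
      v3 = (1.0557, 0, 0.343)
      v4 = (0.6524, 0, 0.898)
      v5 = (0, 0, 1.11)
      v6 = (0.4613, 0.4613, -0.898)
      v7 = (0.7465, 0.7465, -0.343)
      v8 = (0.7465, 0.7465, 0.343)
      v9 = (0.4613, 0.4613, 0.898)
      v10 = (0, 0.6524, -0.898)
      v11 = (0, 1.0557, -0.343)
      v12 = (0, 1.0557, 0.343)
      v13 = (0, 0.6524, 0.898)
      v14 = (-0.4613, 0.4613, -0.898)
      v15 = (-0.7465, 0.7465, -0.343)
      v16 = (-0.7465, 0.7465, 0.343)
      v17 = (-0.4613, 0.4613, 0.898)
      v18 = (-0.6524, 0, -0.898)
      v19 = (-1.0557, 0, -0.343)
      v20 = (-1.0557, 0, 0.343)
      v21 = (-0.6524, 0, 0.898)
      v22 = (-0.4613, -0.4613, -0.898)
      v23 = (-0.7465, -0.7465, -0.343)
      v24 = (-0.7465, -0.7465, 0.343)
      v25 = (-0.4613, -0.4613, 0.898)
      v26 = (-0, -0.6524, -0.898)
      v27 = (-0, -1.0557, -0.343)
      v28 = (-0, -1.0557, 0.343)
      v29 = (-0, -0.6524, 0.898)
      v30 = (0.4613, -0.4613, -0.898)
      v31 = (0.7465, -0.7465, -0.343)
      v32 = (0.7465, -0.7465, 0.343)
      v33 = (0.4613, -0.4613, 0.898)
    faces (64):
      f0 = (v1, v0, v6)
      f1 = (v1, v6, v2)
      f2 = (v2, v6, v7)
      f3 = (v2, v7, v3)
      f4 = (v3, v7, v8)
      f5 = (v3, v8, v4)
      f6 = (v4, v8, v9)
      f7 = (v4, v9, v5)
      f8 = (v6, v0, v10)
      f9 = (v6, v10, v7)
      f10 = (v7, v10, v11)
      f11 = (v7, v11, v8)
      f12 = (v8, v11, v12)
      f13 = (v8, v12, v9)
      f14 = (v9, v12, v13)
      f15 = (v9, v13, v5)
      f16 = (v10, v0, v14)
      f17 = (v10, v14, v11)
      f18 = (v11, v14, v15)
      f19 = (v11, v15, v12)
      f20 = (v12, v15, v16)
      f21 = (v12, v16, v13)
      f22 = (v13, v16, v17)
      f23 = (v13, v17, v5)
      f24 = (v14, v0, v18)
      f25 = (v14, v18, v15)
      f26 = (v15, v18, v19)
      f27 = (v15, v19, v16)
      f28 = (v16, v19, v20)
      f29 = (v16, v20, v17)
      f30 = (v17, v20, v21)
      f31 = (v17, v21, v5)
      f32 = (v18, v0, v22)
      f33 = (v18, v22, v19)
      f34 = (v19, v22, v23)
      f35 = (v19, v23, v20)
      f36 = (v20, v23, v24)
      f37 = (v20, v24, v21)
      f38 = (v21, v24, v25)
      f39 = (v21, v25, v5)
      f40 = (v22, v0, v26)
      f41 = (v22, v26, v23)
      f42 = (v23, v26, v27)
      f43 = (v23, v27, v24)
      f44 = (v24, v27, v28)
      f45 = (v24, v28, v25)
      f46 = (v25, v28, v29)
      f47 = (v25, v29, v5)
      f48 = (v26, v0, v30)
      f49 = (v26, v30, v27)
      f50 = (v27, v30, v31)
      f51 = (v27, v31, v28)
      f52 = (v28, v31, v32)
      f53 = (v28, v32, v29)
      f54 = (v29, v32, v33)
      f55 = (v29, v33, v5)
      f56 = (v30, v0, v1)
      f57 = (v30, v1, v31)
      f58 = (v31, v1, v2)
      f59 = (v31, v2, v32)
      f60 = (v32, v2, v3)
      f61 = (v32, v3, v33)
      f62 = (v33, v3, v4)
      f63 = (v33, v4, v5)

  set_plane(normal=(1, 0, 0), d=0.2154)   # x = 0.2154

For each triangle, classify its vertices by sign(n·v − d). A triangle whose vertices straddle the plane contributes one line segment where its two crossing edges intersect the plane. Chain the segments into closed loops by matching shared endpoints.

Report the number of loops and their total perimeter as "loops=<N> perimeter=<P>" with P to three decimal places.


Straddling triangles (20 of 64):
  (v1,v0,v6) [+-+] → (0.2154, 0, -1.04)–(0.2154, 0.2154, -1.01101)  len=0.2173
  (v4,v9,v5) [++-] → (0.2154, 0.2154, 1.01101)–(0.2154, 0, 1.04)  len=0.2173
  (v6,v0,v10) [+--] → (0.2154, 0.2154, -1.01101)–(0.2154, 0.563168, -0.898)  len=0.3657
  (v6,v10,v7) [+-+] → (0.2154, 0.563168, -0.898)–(0.2154, 0.679552, -0.737857)  len=0.1980
  (v7,v10,v11) [+--] → (0.2154, 0.679552, -0.737857)–(0.2154, 0.966481, -0.343)  len=0.4881
  (v7,v11,v8) [+-+] → (0.2154, 0.966481, -0.343)–(0.2154, 0.966481, -0.145057)  len=0.1979
  (v8,v11,v12) [+--] → (0.2154, 0.966481, -0.145057)–(0.2154, 0.966481, 0.343)  len=0.4881
  (v8,v12,v9) [+-+] → (0.2154, 0.966481, 0.343)–(0.2154, 0.77815, 0.602152)  len=0.3204
  (v9,v12,v13) [+--] → (0.2154, 0.77815, 0.602152)–(0.2154, 0.563168, 0.898)  len=0.3657
  (v9,v13,v5) [+--] → (0.2154, 0.563168, 0.898)–(0.2154, 0.2154, 1.01101)  len=0.3657
  (v26,v0,v30) [--+] → (0.2154, -0.2154, -1.01101)–(0.2154, -0.563168, -0.898)  len=0.3657
  (v26,v30,v27) [-+-] → (0.2154, -0.563168, -0.898)–(0.2154, -0.77815, -0.602152)  len=0.3657
  (v27,v30,v31) [-++] → (0.2154, -0.77815, -0.602152)–(0.2154, -0.966481, -0.343)  len=0.3204
  (v27,v31,v28) [-+-] → (0.2154, -0.966481, -0.343)–(0.2154, -0.966481, 0.145057)  len=0.4881
  (v28,v31,v32) [-++] → (0.2154, -0.966481, 0.145057)–(0.2154, -0.966481, 0.343)  len=0.1979
  (v28,v32,v29) [-+-] → (0.2154, -0.966481, 0.343)–(0.2154, -0.679552, 0.737857)  len=0.4881
  (v29,v32,v33) [-++] → (0.2154, -0.679552, 0.737857)–(0.2154, -0.563168, 0.898)  len=0.1980
  (v29,v33,v5) [-+-] → (0.2154, -0.563168, 0.898)–(0.2154, -0.2154, 1.01101)  len=0.3657
  (v30,v0,v1) [+-+] → (0.2154, -0.2154, -1.01101)–(0.2154, 0, -1.04)  len=0.2173
  (v33,v4,v5) [++-] → (0.2154, 0, 1.04)–(0.2154, -0.2154, 1.01101)  len=0.2173

Chained into 1 loop(s):
  loop 1: 20 segments, perimeter = 6.4483
Total perimeter = 6.448

loops=1 perimeter=6.448
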